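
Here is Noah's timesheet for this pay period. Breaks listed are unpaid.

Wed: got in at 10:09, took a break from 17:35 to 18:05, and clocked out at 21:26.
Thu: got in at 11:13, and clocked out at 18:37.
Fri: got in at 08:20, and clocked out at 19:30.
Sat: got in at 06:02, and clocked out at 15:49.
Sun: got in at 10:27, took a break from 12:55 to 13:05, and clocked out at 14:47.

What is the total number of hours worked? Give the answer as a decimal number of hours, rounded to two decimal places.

Wed: 10:09–21:26 = 11 h 17 min; less 30 min break → 10 h 47 min
Thu: 11:13–18:37 = 7 h 24 min
Fri: 08:20–19:30 = 11 h 10 min
Sat: 06:02–15:49 = 9 h 47 min
Sun: 10:27–14:47 = 4 h 20 min; less 10 min break → 4 h 10 min
Total: 10 h 47 min + 7 h 24 min + 11 h 10 min + 9 h 47 min + 4 h 10 min = 43 h 18 min.

43.30 hours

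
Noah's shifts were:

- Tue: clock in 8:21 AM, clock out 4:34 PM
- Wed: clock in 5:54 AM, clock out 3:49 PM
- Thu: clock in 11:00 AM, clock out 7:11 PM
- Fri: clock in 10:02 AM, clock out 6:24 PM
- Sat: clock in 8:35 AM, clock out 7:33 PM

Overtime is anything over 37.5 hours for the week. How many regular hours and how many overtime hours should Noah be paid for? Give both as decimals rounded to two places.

Regular 37.50 hours, overtime 8.15 hours

Tue: 8:21 AM–4:34 PM = 8 h 13 min
Wed: 5:54 AM–3:49 PM = 9 h 55 min
Thu: 11:00 AM–7:11 PM = 8 h 11 min
Fri: 10:02 AM–6:24 PM = 8 h 22 min
Sat: 8:35 AM–7:33 PM = 10 h 58 min
Total worked: 45 h 39 min = 45.65 h.
Threshold 37.5 h → overtime 8 h 9 min, regular 37 h 30 min.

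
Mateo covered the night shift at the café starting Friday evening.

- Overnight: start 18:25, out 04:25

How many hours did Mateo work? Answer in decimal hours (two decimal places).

10.00 hours

Overnight: 18:25 → midnight = 5 h 35 min; midnight → 04:25 = 4 h 25 min; span 10 h 0 min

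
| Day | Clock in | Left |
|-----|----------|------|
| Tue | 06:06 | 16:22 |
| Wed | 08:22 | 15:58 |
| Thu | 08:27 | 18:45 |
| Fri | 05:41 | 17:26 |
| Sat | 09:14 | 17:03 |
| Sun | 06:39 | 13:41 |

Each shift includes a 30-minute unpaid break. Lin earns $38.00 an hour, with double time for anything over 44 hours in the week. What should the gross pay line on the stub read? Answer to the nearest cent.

$2262.27

Tue: 06:06–16:22 = 10 h 16 min; less 30 min break → 9 h 46 min
Wed: 08:22–15:58 = 7 h 36 min; less 30 min break → 7 h 6 min
Thu: 08:27–18:45 = 10 h 18 min; less 30 min break → 9 h 48 min
Fri: 05:41–17:26 = 11 h 45 min; less 30 min break → 11 h 15 min
Sat: 09:14–17:03 = 7 h 49 min; less 30 min break → 7 h 19 min
Sun: 06:39–13:41 = 7 h 2 min; less 30 min break → 6 h 32 min
Total worked: 51 h 46 min = 3106 min.
Regular 44 h 0 min = 2640 min at $38.00/h; overtime 7 h 46 min = 466 min at $76.00/h.
Pay = (2640 × $38.00 + 466 × $76.00) ÷ 60 = $2262.27.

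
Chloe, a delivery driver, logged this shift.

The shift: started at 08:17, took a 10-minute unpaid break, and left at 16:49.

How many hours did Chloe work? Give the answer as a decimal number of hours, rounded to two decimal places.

The shift: 08:17–16:49 = 8 h 32 min; less 10 min break → 8 h 22 min

8.37 hours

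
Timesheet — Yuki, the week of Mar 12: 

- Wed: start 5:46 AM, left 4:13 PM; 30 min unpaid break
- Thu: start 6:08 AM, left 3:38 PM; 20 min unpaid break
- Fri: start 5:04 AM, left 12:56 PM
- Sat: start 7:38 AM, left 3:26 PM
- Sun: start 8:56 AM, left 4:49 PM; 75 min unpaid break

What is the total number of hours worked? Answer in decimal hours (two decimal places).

Wed: 5:46 AM–4:13 PM = 10 h 27 min; less 30 min break → 9 h 57 min
Thu: 6:08 AM–3:38 PM = 9 h 30 min; less 20 min break → 9 h 10 min
Fri: 5:04 AM–12:56 PM = 7 h 52 min
Sat: 7:38 AM–3:26 PM = 7 h 48 min
Sun: 8:56 AM–4:49 PM = 7 h 53 min; less 75 min break → 6 h 38 min
Total: 9 h 57 min + 9 h 10 min + 7 h 52 min + 7 h 48 min + 6 h 38 min = 41 h 25 min.

41.42 hours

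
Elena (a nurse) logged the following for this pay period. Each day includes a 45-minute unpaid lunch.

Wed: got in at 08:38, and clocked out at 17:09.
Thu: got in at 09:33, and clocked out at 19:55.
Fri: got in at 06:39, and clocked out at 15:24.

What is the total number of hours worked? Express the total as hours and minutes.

25 h 23 min

Wed: 08:38–17:09 = 8 h 31 min; less 45 min break → 7 h 46 min
Thu: 09:33–19:55 = 10 h 22 min; less 45 min break → 9 h 37 min
Fri: 06:39–15:24 = 8 h 45 min; less 45 min break → 8 h 0 min
Total: 7 h 46 min + 9 h 37 min + 8 h 0 min = 25 h 23 min.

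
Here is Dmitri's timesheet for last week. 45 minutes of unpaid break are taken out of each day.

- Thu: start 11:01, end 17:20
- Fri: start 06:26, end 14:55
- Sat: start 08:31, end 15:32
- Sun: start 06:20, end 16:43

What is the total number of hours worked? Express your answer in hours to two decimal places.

Thu: 11:01–17:20 = 6 h 19 min; less 45 min break → 5 h 34 min
Fri: 06:26–14:55 = 8 h 29 min; less 45 min break → 7 h 44 min
Sat: 08:31–15:32 = 7 h 1 min; less 45 min break → 6 h 16 min
Sun: 06:20–16:43 = 10 h 23 min; less 45 min break → 9 h 38 min
Total: 5 h 34 min + 7 h 44 min + 6 h 16 min + 9 h 38 min = 29 h 12 min.

29.20 hours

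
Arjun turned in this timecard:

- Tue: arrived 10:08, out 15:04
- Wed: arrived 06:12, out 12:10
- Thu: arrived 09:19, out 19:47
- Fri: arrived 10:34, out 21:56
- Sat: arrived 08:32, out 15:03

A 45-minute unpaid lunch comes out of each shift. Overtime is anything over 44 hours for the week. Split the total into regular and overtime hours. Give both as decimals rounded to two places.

Regular 35.50 hours, overtime 0.00 hours

Tue: 10:08–15:04 = 4 h 56 min; less 45 min break → 4 h 11 min
Wed: 06:12–12:10 = 5 h 58 min; less 45 min break → 5 h 13 min
Thu: 09:19–19:47 = 10 h 28 min; less 45 min break → 9 h 43 min
Fri: 10:34–21:56 = 11 h 22 min; less 45 min break → 10 h 37 min
Sat: 08:32–15:03 = 6 h 31 min; less 45 min break → 5 h 46 min
Total worked: 35 h 30 min = 35.50 h.
Threshold 44 h → overtime 0 h 0 min, regular 35 h 30 min.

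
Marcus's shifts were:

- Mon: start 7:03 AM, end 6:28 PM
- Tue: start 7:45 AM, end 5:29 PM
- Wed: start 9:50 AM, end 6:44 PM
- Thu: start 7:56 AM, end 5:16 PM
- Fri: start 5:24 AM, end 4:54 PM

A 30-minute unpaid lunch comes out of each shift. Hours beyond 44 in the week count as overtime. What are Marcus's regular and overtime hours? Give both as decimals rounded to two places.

Regular 44.00 hours, overtime 4.38 hours

Mon: 7:03 AM–6:28 PM = 11 h 25 min; less 30 min break → 10 h 55 min
Tue: 7:45 AM–5:29 PM = 9 h 44 min; less 30 min break → 9 h 14 min
Wed: 9:50 AM–6:44 PM = 8 h 54 min; less 30 min break → 8 h 24 min
Thu: 7:56 AM–5:16 PM = 9 h 20 min; less 30 min break → 8 h 50 min
Fri: 5:24 AM–4:54 PM = 11 h 30 min; less 30 min break → 11 h 0 min
Total worked: 48 h 23 min = 48.38 h.
Threshold 44 h → overtime 4 h 23 min, regular 44 h 0 min.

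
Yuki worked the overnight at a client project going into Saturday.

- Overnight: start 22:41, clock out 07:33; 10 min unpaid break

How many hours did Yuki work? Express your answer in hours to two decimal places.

8.70 hours

Overnight: 22:41 → midnight = 1 h 19 min; midnight → 07:33 = 7 h 33 min; span 8 h 52 min; less 10 min break → 8 h 42 min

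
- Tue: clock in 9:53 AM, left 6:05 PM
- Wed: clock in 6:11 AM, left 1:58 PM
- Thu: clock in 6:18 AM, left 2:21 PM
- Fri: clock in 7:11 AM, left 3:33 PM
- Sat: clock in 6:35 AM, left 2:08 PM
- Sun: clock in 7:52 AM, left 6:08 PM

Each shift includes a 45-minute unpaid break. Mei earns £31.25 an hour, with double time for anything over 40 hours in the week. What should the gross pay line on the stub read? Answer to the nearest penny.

£1607.29

Tue: 9:53 AM–6:05 PM = 8 h 12 min; less 45 min break → 7 h 27 min
Wed: 6:11 AM–1:58 PM = 7 h 47 min; less 45 min break → 7 h 2 min
Thu: 6:18 AM–2:21 PM = 8 h 3 min; less 45 min break → 7 h 18 min
Fri: 7:11 AM–3:33 PM = 8 h 22 min; less 45 min break → 7 h 37 min
Sat: 6:35 AM–2:08 PM = 7 h 33 min; less 45 min break → 6 h 48 min
Sun: 7:52 AM–6:08 PM = 10 h 16 min; less 45 min break → 9 h 31 min
Total worked: 45 h 43 min = 2743 min.
Regular 40 h 0 min = 2400 min at £31.25/h; overtime 5 h 43 min = 343 min at £62.50/h.
Pay = (2400 × £31.25 + 343 × £62.50) ÷ 60 = £1607.29.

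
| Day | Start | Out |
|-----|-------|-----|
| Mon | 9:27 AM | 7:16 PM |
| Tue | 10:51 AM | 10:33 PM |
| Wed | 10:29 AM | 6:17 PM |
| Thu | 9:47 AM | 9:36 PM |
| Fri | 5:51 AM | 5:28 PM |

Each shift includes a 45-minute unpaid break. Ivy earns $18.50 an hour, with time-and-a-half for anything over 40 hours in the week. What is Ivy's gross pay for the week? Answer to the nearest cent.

Mon: 9:27 AM–7:16 PM = 9 h 49 min; less 45 min break → 9 h 4 min
Tue: 10:51 AM–10:33 PM = 11 h 42 min; less 45 min break → 10 h 57 min
Wed: 10:29 AM–6:17 PM = 7 h 48 min; less 45 min break → 7 h 3 min
Thu: 9:47 AM–9:36 PM = 11 h 49 min; less 45 min break → 11 h 4 min
Fri: 5:51 AM–5:28 PM = 11 h 37 min; less 45 min break → 10 h 52 min
Total worked: 49 h 0 min = 2940 min.
Regular 40 h 0 min = 2400 min at $18.50/h; overtime 9 h 0 min = 540 min at $27.75/h.
Pay = (2400 × $18.50 + 540 × $27.75) ÷ 60 = $989.75.

$989.75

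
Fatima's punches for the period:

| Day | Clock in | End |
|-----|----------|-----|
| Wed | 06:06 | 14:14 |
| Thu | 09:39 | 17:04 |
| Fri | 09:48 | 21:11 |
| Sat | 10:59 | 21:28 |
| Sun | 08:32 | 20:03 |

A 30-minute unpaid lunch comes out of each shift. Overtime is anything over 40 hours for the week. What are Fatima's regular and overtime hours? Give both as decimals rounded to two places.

Wed: 06:06–14:14 = 8 h 8 min; less 30 min break → 7 h 38 min
Thu: 09:39–17:04 = 7 h 25 min; less 30 min break → 6 h 55 min
Fri: 09:48–21:11 = 11 h 23 min; less 30 min break → 10 h 53 min
Sat: 10:59–21:28 = 10 h 29 min; less 30 min break → 9 h 59 min
Sun: 08:32–20:03 = 11 h 31 min; less 30 min break → 11 h 1 min
Total worked: 46 h 26 min = 46.43 h.
Threshold 40 h → overtime 6 h 26 min, regular 40 h 0 min.

Regular 40.00 hours, overtime 6.43 hours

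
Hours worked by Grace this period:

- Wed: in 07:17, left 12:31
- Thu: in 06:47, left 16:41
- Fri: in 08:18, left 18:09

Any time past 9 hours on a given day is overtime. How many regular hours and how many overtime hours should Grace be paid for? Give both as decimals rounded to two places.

Regular 23.23 hours, overtime 1.75 hours

Wed: 07:17–12:31 = 5 h 14 min
Thu: 06:47–16:41 = 9 h 54 min
Fri: 08:18–18:09 = 9 h 51 min
Wed reg 5 h 14 min / OT 0 h 0 min; Thu reg 9 h 0 min / OT 0 h 54 min; Fri reg 9 h 0 min / OT 0 h 51 min.
Totals: regular 23 h 14 min, overtime 1 h 45 min.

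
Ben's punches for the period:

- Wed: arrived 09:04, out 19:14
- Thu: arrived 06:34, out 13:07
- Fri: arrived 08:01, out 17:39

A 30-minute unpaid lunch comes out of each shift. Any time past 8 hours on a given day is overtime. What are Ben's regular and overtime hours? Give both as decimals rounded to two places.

Regular 22.05 hours, overtime 2.80 hours

Wed: 09:04–19:14 = 10 h 10 min; less 30 min break → 9 h 40 min
Thu: 06:34–13:07 = 6 h 33 min; less 30 min break → 6 h 3 min
Fri: 08:01–17:39 = 9 h 38 min; less 30 min break → 9 h 8 min
Wed reg 8 h 0 min / OT 1 h 40 min; Thu reg 6 h 3 min / OT 0 h 0 min; Fri reg 8 h 0 min / OT 1 h 8 min.
Totals: regular 22 h 3 min, overtime 2 h 48 min.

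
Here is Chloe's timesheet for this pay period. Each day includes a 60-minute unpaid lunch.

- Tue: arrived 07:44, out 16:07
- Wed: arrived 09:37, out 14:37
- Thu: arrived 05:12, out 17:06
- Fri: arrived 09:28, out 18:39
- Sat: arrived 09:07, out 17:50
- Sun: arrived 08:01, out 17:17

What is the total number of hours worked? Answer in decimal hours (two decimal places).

Tue: 07:44–16:07 = 8 h 23 min; less 60 min break → 7 h 23 min
Wed: 09:37–14:37 = 5 h 0 min; less 60 min break → 4 h 0 min
Thu: 05:12–17:06 = 11 h 54 min; less 60 min break → 10 h 54 min
Fri: 09:28–18:39 = 9 h 11 min; less 60 min break → 8 h 11 min
Sat: 09:07–17:50 = 8 h 43 min; less 60 min break → 7 h 43 min
Sun: 08:01–17:17 = 9 h 16 min; less 60 min break → 8 h 16 min
Total: 7 h 23 min + 4 h 0 min + 10 h 54 min + 8 h 11 min + 7 h 43 min + 8 h 16 min = 46 h 27 min.

46.45 hours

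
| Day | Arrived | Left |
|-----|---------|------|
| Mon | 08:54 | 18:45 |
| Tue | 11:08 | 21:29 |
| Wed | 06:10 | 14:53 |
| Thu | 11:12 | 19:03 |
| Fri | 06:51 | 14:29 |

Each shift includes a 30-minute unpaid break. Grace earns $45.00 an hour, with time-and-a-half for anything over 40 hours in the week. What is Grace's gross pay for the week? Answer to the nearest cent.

Mon: 08:54–18:45 = 9 h 51 min; less 30 min break → 9 h 21 min
Tue: 11:08–21:29 = 10 h 21 min; less 30 min break → 9 h 51 min
Wed: 06:10–14:53 = 8 h 43 min; less 30 min break → 8 h 13 min
Thu: 11:12–19:03 = 7 h 51 min; less 30 min break → 7 h 21 min
Fri: 06:51–14:29 = 7 h 38 min; less 30 min break → 7 h 8 min
Total worked: 41 h 54 min = 2514 min.
Regular 40 h 0 min = 2400 min at $45.00/h; overtime 1 h 54 min = 114 min at $67.50/h.
Pay = (2400 × $45.00 + 114 × $67.50) ÷ 60 = $1928.25.

$1928.25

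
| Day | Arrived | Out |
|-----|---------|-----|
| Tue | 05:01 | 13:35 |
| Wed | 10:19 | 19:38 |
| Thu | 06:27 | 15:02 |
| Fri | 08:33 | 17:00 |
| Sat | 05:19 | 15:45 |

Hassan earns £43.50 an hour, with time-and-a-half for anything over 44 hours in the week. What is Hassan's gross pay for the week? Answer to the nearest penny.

Tue: 05:01–13:35 = 8 h 34 min
Wed: 10:19–19:38 = 9 h 19 min
Thu: 06:27–15:02 = 8 h 35 min
Fri: 08:33–17:00 = 8 h 27 min
Sat: 05:19–15:45 = 10 h 26 min
Total worked: 45 h 21 min = 2721 min.
Regular 44 h 0 min = 2640 min at £43.50/h; overtime 1 h 21 min = 81 min at £65.25/h.
Pay = (2640 × £43.50 + 81 × £65.25) ÷ 60 = £2002.09.

£2002.09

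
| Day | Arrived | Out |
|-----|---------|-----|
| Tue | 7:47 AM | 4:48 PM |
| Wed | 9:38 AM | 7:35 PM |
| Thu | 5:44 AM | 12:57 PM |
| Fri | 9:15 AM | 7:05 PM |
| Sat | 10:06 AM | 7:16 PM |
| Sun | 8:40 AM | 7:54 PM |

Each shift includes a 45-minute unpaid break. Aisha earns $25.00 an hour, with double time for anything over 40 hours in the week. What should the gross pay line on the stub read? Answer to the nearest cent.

$1595.83

Tue: 7:47 AM–4:48 PM = 9 h 1 min; less 45 min break → 8 h 16 min
Wed: 9:38 AM–7:35 PM = 9 h 57 min; less 45 min break → 9 h 12 min
Thu: 5:44 AM–12:57 PM = 7 h 13 min; less 45 min break → 6 h 28 min
Fri: 9:15 AM–7:05 PM = 9 h 50 min; less 45 min break → 9 h 5 min
Sat: 10:06 AM–7:16 PM = 9 h 10 min; less 45 min break → 8 h 25 min
Sun: 8:40 AM–7:54 PM = 11 h 14 min; less 45 min break → 10 h 29 min
Total worked: 51 h 55 min = 3115 min.
Regular 40 h 0 min = 2400 min at $25.00/h; overtime 11 h 55 min = 715 min at $50.00/h.
Pay = (2400 × $25.00 + 715 × $50.00) ÷ 60 = $1595.83.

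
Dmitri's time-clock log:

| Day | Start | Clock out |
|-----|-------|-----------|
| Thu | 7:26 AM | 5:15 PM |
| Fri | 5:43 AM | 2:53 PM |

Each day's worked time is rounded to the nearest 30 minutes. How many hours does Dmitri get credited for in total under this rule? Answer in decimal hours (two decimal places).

Thu: 7:26 AM–5:15 PM = 9 h 49 min → rounds to 10 h 0 min
Fri: 5:43 AM–2:53 PM = 9 h 10 min → rounds to 9 h 0 min
Total credited: 19 h 0 min.

19.00 hours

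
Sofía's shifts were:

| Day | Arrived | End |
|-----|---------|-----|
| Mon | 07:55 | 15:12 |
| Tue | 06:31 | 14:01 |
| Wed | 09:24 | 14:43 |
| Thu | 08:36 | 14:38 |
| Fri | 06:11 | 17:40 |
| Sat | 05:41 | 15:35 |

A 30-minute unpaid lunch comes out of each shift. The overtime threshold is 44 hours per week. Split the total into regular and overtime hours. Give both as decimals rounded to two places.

Mon: 07:55–15:12 = 7 h 17 min; less 30 min break → 6 h 47 min
Tue: 06:31–14:01 = 7 h 30 min; less 30 min break → 7 h 0 min
Wed: 09:24–14:43 = 5 h 19 min; less 30 min break → 4 h 49 min
Thu: 08:36–14:38 = 6 h 2 min; less 30 min break → 5 h 32 min
Fri: 06:11–17:40 = 11 h 29 min; less 30 min break → 10 h 59 min
Sat: 05:41–15:35 = 9 h 54 min; less 30 min break → 9 h 24 min
Total worked: 44 h 31 min = 44.52 h.
Threshold 44 h → overtime 0 h 31 min, regular 44 h 0 min.

Regular 44.00 hours, overtime 0.52 hours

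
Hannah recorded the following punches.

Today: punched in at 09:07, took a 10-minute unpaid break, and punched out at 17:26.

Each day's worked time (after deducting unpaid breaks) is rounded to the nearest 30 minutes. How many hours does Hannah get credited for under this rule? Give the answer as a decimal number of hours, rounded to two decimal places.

8.00 hours

Today: 09:07–17:26 = 8 h 19 min − 10 min = 8 h 9 min → rounds to 8 h 0 min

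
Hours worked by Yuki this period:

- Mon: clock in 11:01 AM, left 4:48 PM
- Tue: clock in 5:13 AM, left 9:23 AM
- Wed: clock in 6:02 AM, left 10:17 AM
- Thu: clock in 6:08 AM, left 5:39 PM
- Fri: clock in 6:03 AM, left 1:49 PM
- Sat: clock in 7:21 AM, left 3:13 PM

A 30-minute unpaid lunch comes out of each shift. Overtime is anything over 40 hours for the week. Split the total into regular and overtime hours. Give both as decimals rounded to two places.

Regular 38.35 hours, overtime 0.00 hours

Mon: 11:01 AM–4:48 PM = 5 h 47 min; less 30 min break → 5 h 17 min
Tue: 5:13 AM–9:23 AM = 4 h 10 min; less 30 min break → 3 h 40 min
Wed: 6:02 AM–10:17 AM = 4 h 15 min; less 30 min break → 3 h 45 min
Thu: 6:08 AM–5:39 PM = 11 h 31 min; less 30 min break → 11 h 1 min
Fri: 6:03 AM–1:49 PM = 7 h 46 min; less 30 min break → 7 h 16 min
Sat: 7:21 AM–3:13 PM = 7 h 52 min; less 30 min break → 7 h 22 min
Total worked: 38 h 21 min = 38.35 h.
Threshold 40 h → overtime 0 h 0 min, regular 38 h 21 min.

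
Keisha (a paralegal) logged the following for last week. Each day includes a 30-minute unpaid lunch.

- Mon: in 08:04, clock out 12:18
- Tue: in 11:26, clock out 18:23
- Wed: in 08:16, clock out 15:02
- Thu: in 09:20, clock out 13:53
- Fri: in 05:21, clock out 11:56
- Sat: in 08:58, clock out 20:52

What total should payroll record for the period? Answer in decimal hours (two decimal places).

37.98 hours

Mon: 08:04–12:18 = 4 h 14 min; less 30 min break → 3 h 44 min
Tue: 11:26–18:23 = 6 h 57 min; less 30 min break → 6 h 27 min
Wed: 08:16–15:02 = 6 h 46 min; less 30 min break → 6 h 16 min
Thu: 09:20–13:53 = 4 h 33 min; less 30 min break → 4 h 3 min
Fri: 05:21–11:56 = 6 h 35 min; less 30 min break → 6 h 5 min
Sat: 08:58–20:52 = 11 h 54 min; less 30 min break → 11 h 24 min
Total: 3 h 44 min + 6 h 27 min + 6 h 16 min + 4 h 3 min + 6 h 5 min + 11 h 24 min = 37 h 59 min.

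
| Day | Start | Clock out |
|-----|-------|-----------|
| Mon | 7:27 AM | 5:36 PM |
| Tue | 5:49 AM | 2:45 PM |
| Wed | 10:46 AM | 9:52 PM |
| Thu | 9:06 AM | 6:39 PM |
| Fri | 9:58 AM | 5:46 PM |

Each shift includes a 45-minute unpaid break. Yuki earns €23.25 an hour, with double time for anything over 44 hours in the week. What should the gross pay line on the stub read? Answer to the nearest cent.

Mon: 7:27 AM–5:36 PM = 10 h 9 min; less 45 min break → 9 h 24 min
Tue: 5:49 AM–2:45 PM = 8 h 56 min; less 45 min break → 8 h 11 min
Wed: 10:46 AM–9:52 PM = 11 h 6 min; less 45 min break → 10 h 21 min
Thu: 9:06 AM–6:39 PM = 9 h 33 min; less 45 min break → 8 h 48 min
Fri: 9:58 AM–5:46 PM = 7 h 48 min; less 45 min break → 7 h 3 min
Total worked: 43 h 47 min = 2627 min.
Regular 43 h 47 min = 2627 min at €23.25/h; overtime 0 h 0 min = 0 min at €46.50/h.
Pay = (2627 × €23.25 + 0 × €46.50) ÷ 60 = €1017.96.

€1017.96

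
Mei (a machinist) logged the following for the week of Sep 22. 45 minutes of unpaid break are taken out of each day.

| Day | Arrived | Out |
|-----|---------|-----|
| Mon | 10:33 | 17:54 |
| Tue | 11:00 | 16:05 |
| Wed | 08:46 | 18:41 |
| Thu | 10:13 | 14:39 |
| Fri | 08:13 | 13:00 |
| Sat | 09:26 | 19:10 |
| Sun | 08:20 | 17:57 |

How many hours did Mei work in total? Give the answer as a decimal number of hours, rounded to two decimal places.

45.67 hours

Mon: 10:33–17:54 = 7 h 21 min; less 45 min break → 6 h 36 min
Tue: 11:00–16:05 = 5 h 5 min; less 45 min break → 4 h 20 min
Wed: 08:46–18:41 = 9 h 55 min; less 45 min break → 9 h 10 min
Thu: 10:13–14:39 = 4 h 26 min; less 45 min break → 3 h 41 min
Fri: 08:13–13:00 = 4 h 47 min; less 45 min break → 4 h 2 min
Sat: 09:26–19:10 = 9 h 44 min; less 45 min break → 8 h 59 min
Sun: 08:20–17:57 = 9 h 37 min; less 45 min break → 8 h 52 min
Total: 6 h 36 min + 4 h 20 min + 9 h 10 min + 3 h 41 min + 4 h 2 min + 8 h 59 min + 8 h 52 min = 45 h 40 min.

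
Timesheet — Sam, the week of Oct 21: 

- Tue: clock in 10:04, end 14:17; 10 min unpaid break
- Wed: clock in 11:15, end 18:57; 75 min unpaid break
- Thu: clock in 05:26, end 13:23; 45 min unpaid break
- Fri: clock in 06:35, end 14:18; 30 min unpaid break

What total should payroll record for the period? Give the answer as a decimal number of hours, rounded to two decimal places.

24.92 hours

Tue: 10:04–14:17 = 4 h 13 min; less 10 min break → 4 h 3 min
Wed: 11:15–18:57 = 7 h 42 min; less 75 min break → 6 h 27 min
Thu: 05:26–13:23 = 7 h 57 min; less 45 min break → 7 h 12 min
Fri: 06:35–14:18 = 7 h 43 min; less 30 min break → 7 h 13 min
Total: 4 h 3 min + 6 h 27 min + 7 h 12 min + 7 h 13 min = 24 h 55 min.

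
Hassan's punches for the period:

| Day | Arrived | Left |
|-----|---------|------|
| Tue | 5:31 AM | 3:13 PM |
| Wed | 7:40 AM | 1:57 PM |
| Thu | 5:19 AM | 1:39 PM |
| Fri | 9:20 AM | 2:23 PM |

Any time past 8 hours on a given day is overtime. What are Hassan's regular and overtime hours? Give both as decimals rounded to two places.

Regular 27.33 hours, overtime 2.03 hours

Tue: 5:31 AM–3:13 PM = 9 h 42 min
Wed: 7:40 AM–1:57 PM = 6 h 17 min
Thu: 5:19 AM–1:39 PM = 8 h 20 min
Fri: 9:20 AM–2:23 PM = 5 h 3 min
Tue reg 8 h 0 min / OT 1 h 42 min; Wed reg 6 h 17 min / OT 0 h 0 min; Thu reg 8 h 0 min / OT 0 h 20 min; Fri reg 5 h 3 min / OT 0 h 0 min.
Totals: regular 27 h 20 min, overtime 2 h 2 min.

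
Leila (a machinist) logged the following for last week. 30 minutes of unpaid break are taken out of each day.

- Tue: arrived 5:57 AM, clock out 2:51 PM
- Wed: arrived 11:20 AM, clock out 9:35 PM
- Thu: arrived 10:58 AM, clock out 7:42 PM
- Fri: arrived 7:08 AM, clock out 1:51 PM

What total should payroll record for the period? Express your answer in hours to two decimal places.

32.60 hours

Tue: 5:57 AM–2:51 PM = 8 h 54 min; less 30 min break → 8 h 24 min
Wed: 11:20 AM–9:35 PM = 10 h 15 min; less 30 min break → 9 h 45 min
Thu: 10:58 AM–7:42 PM = 8 h 44 min; less 30 min break → 8 h 14 min
Fri: 7:08 AM–1:51 PM = 6 h 43 min; less 30 min break → 6 h 13 min
Total: 8 h 24 min + 9 h 45 min + 8 h 14 min + 6 h 13 min = 32 h 36 min.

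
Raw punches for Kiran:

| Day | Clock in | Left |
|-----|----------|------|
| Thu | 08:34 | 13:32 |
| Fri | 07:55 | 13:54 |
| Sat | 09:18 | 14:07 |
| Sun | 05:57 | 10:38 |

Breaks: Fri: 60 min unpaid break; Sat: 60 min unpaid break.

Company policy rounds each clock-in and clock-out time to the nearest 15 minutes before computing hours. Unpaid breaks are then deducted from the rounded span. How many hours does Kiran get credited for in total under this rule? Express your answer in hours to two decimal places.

18.50 hours

Thu: in 08:34→08:30, out 13:32→13:30; 5 h 0 min
Fri: in 07:55→08:00, out 13:54→14:00; 6 h 0 min − 60 min = 5 h 0 min
Sat: in 09:18→09:15, out 14:07→14:00; 4 h 45 min − 60 min = 3 h 45 min
Sun: in 05:57→06:00, out 10:38→10:45; 4 h 45 min
Total credited: 18 h 30 min.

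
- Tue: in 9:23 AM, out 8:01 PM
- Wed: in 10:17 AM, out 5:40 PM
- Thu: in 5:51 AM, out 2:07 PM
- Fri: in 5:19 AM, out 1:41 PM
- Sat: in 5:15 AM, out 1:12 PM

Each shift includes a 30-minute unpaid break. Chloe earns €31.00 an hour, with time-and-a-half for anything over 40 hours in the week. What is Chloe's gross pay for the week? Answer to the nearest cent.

€1244.65

Tue: 9:23 AM–8:01 PM = 10 h 38 min; less 30 min break → 10 h 8 min
Wed: 10:17 AM–5:40 PM = 7 h 23 min; less 30 min break → 6 h 53 min
Thu: 5:51 AM–2:07 PM = 8 h 16 min; less 30 min break → 7 h 46 min
Fri: 5:19 AM–1:41 PM = 8 h 22 min; less 30 min break → 7 h 52 min
Sat: 5:15 AM–1:12 PM = 7 h 57 min; less 30 min break → 7 h 27 min
Total worked: 40 h 6 min = 2406 min.
Regular 40 h 0 min = 2400 min at €31.00/h; overtime 0 h 6 min = 6 min at €46.50/h.
Pay = (2400 × €31.00 + 6 × €46.50) ÷ 60 = €1244.65.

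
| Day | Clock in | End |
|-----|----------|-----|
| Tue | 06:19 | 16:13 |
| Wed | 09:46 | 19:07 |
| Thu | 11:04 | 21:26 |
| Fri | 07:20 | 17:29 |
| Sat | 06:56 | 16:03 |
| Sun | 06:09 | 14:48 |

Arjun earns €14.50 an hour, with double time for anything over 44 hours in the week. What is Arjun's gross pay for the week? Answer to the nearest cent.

Tue: 06:19–16:13 = 9 h 54 min
Wed: 09:46–19:07 = 9 h 21 min
Thu: 11:04–21:26 = 10 h 22 min
Fri: 07:20–17:29 = 10 h 9 min
Sat: 06:56–16:03 = 9 h 7 min
Sun: 06:09–14:48 = 8 h 39 min
Total worked: 57 h 32 min = 3452 min.
Regular 44 h 0 min = 2640 min at €14.50/h; overtime 13 h 32 min = 812 min at €29.00/h.
Pay = (2640 × €14.50 + 812 × €29.00) ÷ 60 = €1030.47.

€1030.47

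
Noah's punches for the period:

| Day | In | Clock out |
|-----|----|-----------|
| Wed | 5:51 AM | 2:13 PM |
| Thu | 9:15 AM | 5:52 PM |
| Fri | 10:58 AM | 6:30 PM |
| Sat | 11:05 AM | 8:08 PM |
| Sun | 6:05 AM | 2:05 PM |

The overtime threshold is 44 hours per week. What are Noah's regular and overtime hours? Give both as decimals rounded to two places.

Wed: 5:51 AM–2:13 PM = 8 h 22 min
Thu: 9:15 AM–5:52 PM = 8 h 37 min
Fri: 10:58 AM–6:30 PM = 7 h 32 min
Sat: 11:05 AM–8:08 PM = 9 h 3 min
Sun: 6:05 AM–2:05 PM = 8 h 0 min
Total worked: 41 h 34 min = 41.57 h.
Threshold 44 h → overtime 0 h 0 min, regular 41 h 34 min.

Regular 41.57 hours, overtime 0.00 hours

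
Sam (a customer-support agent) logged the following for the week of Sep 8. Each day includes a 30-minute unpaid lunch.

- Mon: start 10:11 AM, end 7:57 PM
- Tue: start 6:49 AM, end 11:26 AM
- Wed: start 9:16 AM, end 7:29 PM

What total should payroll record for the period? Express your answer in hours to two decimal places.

23.10 hours

Mon: 10:11 AM–7:57 PM = 9 h 46 min; less 30 min break → 9 h 16 min
Tue: 6:49 AM–11:26 AM = 4 h 37 min; less 30 min break → 4 h 7 min
Wed: 9:16 AM–7:29 PM = 10 h 13 min; less 30 min break → 9 h 43 min
Total: 9 h 16 min + 4 h 7 min + 9 h 43 min = 23 h 6 min.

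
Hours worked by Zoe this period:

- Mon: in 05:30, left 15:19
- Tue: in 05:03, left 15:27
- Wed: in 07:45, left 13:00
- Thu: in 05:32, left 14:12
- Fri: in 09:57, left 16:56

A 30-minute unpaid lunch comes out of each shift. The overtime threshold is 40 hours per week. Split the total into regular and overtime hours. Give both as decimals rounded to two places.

Mon: 05:30–15:19 = 9 h 49 min; less 30 min break → 9 h 19 min
Tue: 05:03–15:27 = 10 h 24 min; less 30 min break → 9 h 54 min
Wed: 07:45–13:00 = 5 h 15 min; less 30 min break → 4 h 45 min
Thu: 05:32–14:12 = 8 h 40 min; less 30 min break → 8 h 10 min
Fri: 09:57–16:56 = 6 h 59 min; less 30 min break → 6 h 29 min
Total worked: 38 h 37 min = 38.62 h.
Threshold 40 h → overtime 0 h 0 min, regular 38 h 37 min.

Regular 38.62 hours, overtime 0.00 hours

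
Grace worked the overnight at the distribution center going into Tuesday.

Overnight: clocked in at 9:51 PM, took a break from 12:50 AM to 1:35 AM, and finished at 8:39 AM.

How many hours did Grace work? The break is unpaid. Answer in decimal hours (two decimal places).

Overnight: 9:51 PM → midnight = 2 h 9 min; midnight → 8:39 AM = 8 h 39 min; span 10 h 48 min; less 45 min break → 10 h 3 min

10.05 hours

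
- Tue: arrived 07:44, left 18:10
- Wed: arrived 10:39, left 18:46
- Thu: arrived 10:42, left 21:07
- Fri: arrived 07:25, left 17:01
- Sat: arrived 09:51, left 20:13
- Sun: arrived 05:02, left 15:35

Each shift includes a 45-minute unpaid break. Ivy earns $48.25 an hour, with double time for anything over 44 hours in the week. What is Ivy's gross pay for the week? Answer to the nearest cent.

$3182.89

Tue: 07:44–18:10 = 10 h 26 min; less 45 min break → 9 h 41 min
Wed: 10:39–18:46 = 8 h 7 min; less 45 min break → 7 h 22 min
Thu: 10:42–21:07 = 10 h 25 min; less 45 min break → 9 h 40 min
Fri: 07:25–17:01 = 9 h 36 min; less 45 min break → 8 h 51 min
Sat: 09:51–20:13 = 10 h 22 min; less 45 min break → 9 h 37 min
Sun: 05:02–15:35 = 10 h 33 min; less 45 min break → 9 h 48 min
Total worked: 54 h 59 min = 3299 min.
Regular 44 h 0 min = 2640 min at $48.25/h; overtime 10 h 59 min = 659 min at $96.50/h.
Pay = (2640 × $48.25 + 659 × $96.50) ÷ 60 = $3182.89.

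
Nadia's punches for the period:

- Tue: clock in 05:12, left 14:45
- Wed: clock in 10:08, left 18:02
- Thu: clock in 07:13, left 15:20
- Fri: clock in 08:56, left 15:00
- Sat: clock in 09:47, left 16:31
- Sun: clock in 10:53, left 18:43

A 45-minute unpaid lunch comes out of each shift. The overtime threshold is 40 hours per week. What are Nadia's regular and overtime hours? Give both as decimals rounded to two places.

Tue: 05:12–14:45 = 9 h 33 min; less 45 min break → 8 h 48 min
Wed: 10:08–18:02 = 7 h 54 min; less 45 min break → 7 h 9 min
Thu: 07:13–15:20 = 8 h 7 min; less 45 min break → 7 h 22 min
Fri: 08:56–15:00 = 6 h 4 min; less 45 min break → 5 h 19 min
Sat: 09:47–16:31 = 6 h 44 min; less 45 min break → 5 h 59 min
Sun: 10:53–18:43 = 7 h 50 min; less 45 min break → 7 h 5 min
Total worked: 41 h 42 min = 41.70 h.
Threshold 40 h → overtime 1 h 42 min, regular 40 h 0 min.

Regular 40.00 hours, overtime 1.70 hours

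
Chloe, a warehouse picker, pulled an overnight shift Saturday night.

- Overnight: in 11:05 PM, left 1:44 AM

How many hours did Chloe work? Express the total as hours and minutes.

2 h 39 min

Overnight: 11:05 PM → midnight = 0 h 55 min; midnight → 1:44 AM = 1 h 44 min; span 2 h 39 min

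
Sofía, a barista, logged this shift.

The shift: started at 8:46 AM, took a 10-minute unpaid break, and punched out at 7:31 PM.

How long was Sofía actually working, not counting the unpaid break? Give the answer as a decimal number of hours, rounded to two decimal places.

The shift: 8:46 AM–7:31 PM = 10 h 45 min; less 10 min break → 10 h 35 min

10.58 hours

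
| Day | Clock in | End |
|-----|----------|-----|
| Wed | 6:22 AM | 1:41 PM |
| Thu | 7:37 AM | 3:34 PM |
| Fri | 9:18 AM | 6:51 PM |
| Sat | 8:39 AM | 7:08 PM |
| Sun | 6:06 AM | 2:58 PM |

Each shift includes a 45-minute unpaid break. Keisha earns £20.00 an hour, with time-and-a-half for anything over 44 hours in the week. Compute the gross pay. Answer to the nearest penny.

Wed: 6:22 AM–1:41 PM = 7 h 19 min; less 45 min break → 6 h 34 min
Thu: 7:37 AM–3:34 PM = 7 h 57 min; less 45 min break → 7 h 12 min
Fri: 9:18 AM–6:51 PM = 9 h 33 min; less 45 min break → 8 h 48 min
Sat: 8:39 AM–7:08 PM = 10 h 29 min; less 45 min break → 9 h 44 min
Sun: 6:06 AM–2:58 PM = 8 h 52 min; less 45 min break → 8 h 7 min
Total worked: 40 h 25 min = 2425 min.
Regular 40 h 25 min = 2425 min at £20.00/h; overtime 0 h 0 min = 0 min at £30.00/h.
Pay = (2425 × £20.00 + 0 × £30.00) ÷ 60 = £808.33.

£808.33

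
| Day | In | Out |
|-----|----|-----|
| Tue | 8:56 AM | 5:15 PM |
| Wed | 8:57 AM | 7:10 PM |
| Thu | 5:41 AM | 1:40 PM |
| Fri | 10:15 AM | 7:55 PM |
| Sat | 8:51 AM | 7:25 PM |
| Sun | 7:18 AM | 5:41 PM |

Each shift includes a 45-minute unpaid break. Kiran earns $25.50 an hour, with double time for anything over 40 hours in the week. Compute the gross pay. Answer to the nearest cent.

$1664.30

Tue: 8:56 AM–5:15 PM = 8 h 19 min; less 45 min break → 7 h 34 min
Wed: 8:57 AM–7:10 PM = 10 h 13 min; less 45 min break → 9 h 28 min
Thu: 5:41 AM–1:40 PM = 7 h 59 min; less 45 min break → 7 h 14 min
Fri: 10:15 AM–7:55 PM = 9 h 40 min; less 45 min break → 8 h 55 min
Sat: 8:51 AM–7:25 PM = 10 h 34 min; less 45 min break → 9 h 49 min
Sun: 7:18 AM–5:41 PM = 10 h 23 min; less 45 min break → 9 h 38 min
Total worked: 52 h 38 min = 3158 min.
Regular 40 h 0 min = 2400 min at $25.50/h; overtime 12 h 38 min = 758 min at $51.00/h.
Pay = (2400 × $25.50 + 758 × $51.00) ÷ 60 = $1664.30.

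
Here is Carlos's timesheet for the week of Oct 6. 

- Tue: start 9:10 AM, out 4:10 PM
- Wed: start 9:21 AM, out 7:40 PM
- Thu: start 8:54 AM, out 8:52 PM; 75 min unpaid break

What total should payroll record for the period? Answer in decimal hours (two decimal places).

Tue: 9:10 AM–4:10 PM = 7 h 0 min
Wed: 9:21 AM–7:40 PM = 10 h 19 min
Thu: 8:54 AM–8:52 PM = 11 h 58 min; less 75 min break → 10 h 43 min
Total: 7 h 0 min + 10 h 19 min + 10 h 43 min = 28 h 2 min.

28.03 hours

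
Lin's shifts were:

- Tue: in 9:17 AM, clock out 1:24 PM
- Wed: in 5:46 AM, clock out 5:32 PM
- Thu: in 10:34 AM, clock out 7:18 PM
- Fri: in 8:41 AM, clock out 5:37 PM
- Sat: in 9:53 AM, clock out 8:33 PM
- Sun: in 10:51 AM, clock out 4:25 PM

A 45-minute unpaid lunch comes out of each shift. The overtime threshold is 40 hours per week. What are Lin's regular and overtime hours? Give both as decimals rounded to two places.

Tue: 9:17 AM–1:24 PM = 4 h 7 min; less 45 min break → 3 h 22 min
Wed: 5:46 AM–5:32 PM = 11 h 46 min; less 45 min break → 11 h 1 min
Thu: 10:34 AM–7:18 PM = 8 h 44 min; less 45 min break → 7 h 59 min
Fri: 8:41 AM–5:37 PM = 8 h 56 min; less 45 min break → 8 h 11 min
Sat: 9:53 AM–8:33 PM = 10 h 40 min; less 45 min break → 9 h 55 min
Sun: 10:51 AM–4:25 PM = 5 h 34 min; less 45 min break → 4 h 49 min
Total worked: 45 h 17 min = 45.28 h.
Threshold 40 h → overtime 5 h 17 min, regular 40 h 0 min.

Regular 40.00 hours, overtime 5.28 hours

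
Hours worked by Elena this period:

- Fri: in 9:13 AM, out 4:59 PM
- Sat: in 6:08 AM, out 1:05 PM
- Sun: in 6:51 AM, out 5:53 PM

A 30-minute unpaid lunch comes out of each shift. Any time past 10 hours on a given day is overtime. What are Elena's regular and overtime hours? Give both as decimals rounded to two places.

Fri: 9:13 AM–4:59 PM = 7 h 46 min; less 30 min break → 7 h 16 min
Sat: 6:08 AM–1:05 PM = 6 h 57 min; less 30 min break → 6 h 27 min
Sun: 6:51 AM–5:53 PM = 11 h 2 min; less 30 min break → 10 h 32 min
Fri reg 7 h 16 min / OT 0 h 0 min; Sat reg 6 h 27 min / OT 0 h 0 min; Sun reg 10 h 0 min / OT 0 h 32 min.
Totals: regular 23 h 43 min, overtime 0 h 32 min.

Regular 23.72 hours, overtime 0.53 hours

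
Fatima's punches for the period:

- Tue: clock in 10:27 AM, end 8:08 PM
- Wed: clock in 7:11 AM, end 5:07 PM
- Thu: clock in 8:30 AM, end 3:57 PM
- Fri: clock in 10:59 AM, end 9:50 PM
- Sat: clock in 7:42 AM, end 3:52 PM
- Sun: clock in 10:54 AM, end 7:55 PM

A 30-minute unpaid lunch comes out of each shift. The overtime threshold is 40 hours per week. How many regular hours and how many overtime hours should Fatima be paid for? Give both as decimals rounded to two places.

Tue: 10:27 AM–8:08 PM = 9 h 41 min; less 30 min break → 9 h 11 min
Wed: 7:11 AM–5:07 PM = 9 h 56 min; less 30 min break → 9 h 26 min
Thu: 8:30 AM–3:57 PM = 7 h 27 min; less 30 min break → 6 h 57 min
Fri: 10:59 AM–9:50 PM = 10 h 51 min; less 30 min break → 10 h 21 min
Sat: 7:42 AM–3:52 PM = 8 h 10 min; less 30 min break → 7 h 40 min
Sun: 10:54 AM–7:55 PM = 9 h 1 min; less 30 min break → 8 h 31 min
Total worked: 52 h 6 min = 52.10 h.
Threshold 40 h → overtime 12 h 6 min, regular 40 h 0 min.

Regular 40.00 hours, overtime 12.10 hours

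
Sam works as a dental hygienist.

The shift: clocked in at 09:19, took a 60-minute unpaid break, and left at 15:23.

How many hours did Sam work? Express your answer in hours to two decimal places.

5.07 hours

The shift: 09:19–15:23 = 6 h 4 min; less 60 min break → 5 h 4 min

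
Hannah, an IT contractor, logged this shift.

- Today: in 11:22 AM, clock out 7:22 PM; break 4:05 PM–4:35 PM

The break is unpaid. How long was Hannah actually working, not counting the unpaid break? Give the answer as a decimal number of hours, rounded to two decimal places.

Today: 11:22 AM–7:22 PM = 8 h 0 min; less 30 min break → 7 h 30 min

7.50 hours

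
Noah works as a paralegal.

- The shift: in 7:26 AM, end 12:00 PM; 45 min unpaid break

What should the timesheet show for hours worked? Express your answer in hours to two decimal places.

The shift: 7:26 AM–12:00 PM = 4 h 34 min; less 45 min break → 3 h 49 min

3.82 hours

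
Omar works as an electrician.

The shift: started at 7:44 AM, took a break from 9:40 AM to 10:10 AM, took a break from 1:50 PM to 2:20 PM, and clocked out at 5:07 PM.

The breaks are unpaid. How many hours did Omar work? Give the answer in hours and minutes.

8 h 23 min

The shift: 7:44 AM–5:07 PM = 9 h 23 min; less 60 min break → 8 h 23 min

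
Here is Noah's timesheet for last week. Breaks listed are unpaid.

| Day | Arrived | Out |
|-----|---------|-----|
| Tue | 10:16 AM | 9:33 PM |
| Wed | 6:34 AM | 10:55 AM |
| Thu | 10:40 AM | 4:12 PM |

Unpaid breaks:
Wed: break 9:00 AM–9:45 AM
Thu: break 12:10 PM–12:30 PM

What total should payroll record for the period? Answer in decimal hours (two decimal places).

Tue: 10:16 AM–9:33 PM = 11 h 17 min
Wed: 6:34 AM–10:55 AM = 4 h 21 min; less 45 min break → 3 h 36 min
Thu: 10:40 AM–4:12 PM = 5 h 32 min; less 20 min break → 5 h 12 min
Total: 11 h 17 min + 3 h 36 min + 5 h 12 min = 20 h 5 min.

20.08 hours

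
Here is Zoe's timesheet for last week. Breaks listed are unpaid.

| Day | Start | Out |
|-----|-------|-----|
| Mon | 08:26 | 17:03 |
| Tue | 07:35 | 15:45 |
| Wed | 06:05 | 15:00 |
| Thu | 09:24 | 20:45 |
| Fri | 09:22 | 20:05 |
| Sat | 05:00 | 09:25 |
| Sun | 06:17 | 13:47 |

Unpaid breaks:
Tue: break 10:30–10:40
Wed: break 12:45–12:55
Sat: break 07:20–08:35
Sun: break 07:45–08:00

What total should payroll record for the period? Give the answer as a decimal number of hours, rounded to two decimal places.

Mon: 08:26–17:03 = 8 h 37 min
Tue: 07:35–15:45 = 8 h 10 min; less 10 min break → 8 h 0 min
Wed: 06:05–15:00 = 8 h 55 min; less 10 min break → 8 h 45 min
Thu: 09:24–20:45 = 11 h 21 min
Fri: 09:22–20:05 = 10 h 43 min
Sat: 05:00–09:25 = 4 h 25 min; less 75 min break → 3 h 10 min
Sun: 06:17–13:47 = 7 h 30 min; less 15 min break → 7 h 15 min
Total: 8 h 37 min + 8 h 0 min + 8 h 45 min + 11 h 21 min + 10 h 43 min + 3 h 10 min + 7 h 15 min = 57 h 51 min.

57.85 hours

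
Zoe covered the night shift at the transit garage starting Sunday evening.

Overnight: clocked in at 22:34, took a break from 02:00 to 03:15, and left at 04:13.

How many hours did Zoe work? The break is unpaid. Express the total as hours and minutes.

4 h 24 min

Overnight: 22:34 → midnight = 1 h 26 min; midnight → 04:13 = 4 h 13 min; span 5 h 39 min; less 75 min break → 4 h 24 min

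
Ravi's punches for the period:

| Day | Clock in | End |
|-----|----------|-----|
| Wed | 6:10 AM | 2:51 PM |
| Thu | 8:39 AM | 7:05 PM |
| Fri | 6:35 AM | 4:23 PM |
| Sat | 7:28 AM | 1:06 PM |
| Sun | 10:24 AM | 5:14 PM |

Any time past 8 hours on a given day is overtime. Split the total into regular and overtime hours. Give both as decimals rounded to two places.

Regular 36.47 hours, overtime 4.92 hours

Wed: 6:10 AM–2:51 PM = 8 h 41 min
Thu: 8:39 AM–7:05 PM = 10 h 26 min
Fri: 6:35 AM–4:23 PM = 9 h 48 min
Sat: 7:28 AM–1:06 PM = 5 h 38 min
Sun: 10:24 AM–5:14 PM = 6 h 50 min
Wed reg 8 h 0 min / OT 0 h 41 min; Thu reg 8 h 0 min / OT 2 h 26 min; Fri reg 8 h 0 min / OT 1 h 48 min; Sat reg 5 h 38 min / OT 0 h 0 min; Sun reg 6 h 50 min / OT 0 h 0 min.
Totals: regular 36 h 28 min, overtime 4 h 55 min.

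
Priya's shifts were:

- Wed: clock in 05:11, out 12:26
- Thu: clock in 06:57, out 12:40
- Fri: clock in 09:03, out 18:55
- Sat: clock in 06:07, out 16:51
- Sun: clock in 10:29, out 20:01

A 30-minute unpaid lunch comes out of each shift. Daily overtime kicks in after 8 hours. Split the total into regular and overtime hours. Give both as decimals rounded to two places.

Wed: 05:11–12:26 = 7 h 15 min; less 30 min break → 6 h 45 min
Thu: 06:57–12:40 = 5 h 43 min; less 30 min break → 5 h 13 min
Fri: 09:03–18:55 = 9 h 52 min; less 30 min break → 9 h 22 min
Sat: 06:07–16:51 = 10 h 44 min; less 30 min break → 10 h 14 min
Sun: 10:29–20:01 = 9 h 32 min; less 30 min break → 9 h 2 min
Wed reg 6 h 45 min / OT 0 h 0 min; Thu reg 5 h 13 min / OT 0 h 0 min; Fri reg 8 h 0 min / OT 1 h 22 min; Sat reg 8 h 0 min / OT 2 h 14 min; Sun reg 8 h 0 min / OT 1 h 2 min.
Totals: regular 35 h 58 min, overtime 4 h 38 min.

Regular 35.97 hours, overtime 4.63 hours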